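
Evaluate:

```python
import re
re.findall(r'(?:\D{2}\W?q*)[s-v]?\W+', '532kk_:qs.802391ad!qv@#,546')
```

['k_:qs.', 'ad!qv@#,']

Since nothing is captured, `findall` lists the 2 matched substrings directly.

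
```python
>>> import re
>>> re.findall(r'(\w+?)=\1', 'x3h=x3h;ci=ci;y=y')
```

['x3h', 'ci', 'y']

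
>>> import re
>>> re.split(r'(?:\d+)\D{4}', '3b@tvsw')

['', 'sw']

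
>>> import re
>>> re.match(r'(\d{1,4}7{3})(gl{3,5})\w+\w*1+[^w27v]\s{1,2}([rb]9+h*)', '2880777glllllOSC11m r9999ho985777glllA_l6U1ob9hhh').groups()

This matches 1 to 4 of a digit, then exactly 3 of the literal '7' (captured); then the literal 'g', then 3 to 5 of the literal 'l' (captured); then one or more of a word character, then zero or more of a word character, then one or more of the literal '1'; then any character except [w27v], then 1 to 2 of whitespace; then one of [rb], then one or more of a literal '9', then zero or more of a literal 'h' (captured).
`match` is anchored at position 0; if the pattern doesn't fit there, it returns None.
The match spans [0:26] → '2880777glllllOSC11m r9999h'.
Captured: group 1 = '2880777', group 2 = 'glllll', group 3 = 'r9999h'.

('2880777', 'glllll', 'r9999h')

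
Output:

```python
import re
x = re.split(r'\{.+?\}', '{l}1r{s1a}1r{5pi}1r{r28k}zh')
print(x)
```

`split` removes every match and returns the 5 fragments in between.

['', '1r', '1r', '1r', 'zh']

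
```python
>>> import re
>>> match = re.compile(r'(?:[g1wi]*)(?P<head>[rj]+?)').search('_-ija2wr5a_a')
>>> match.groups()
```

The pattern matches zero or more of one of [g1wi] (non-capturing group); then one or more of one of [rj] (lazy) (captured as 'head').
`re.search` scans for the first position where the pattern succeeds.
The match spans [2:4] → 'ij'.
Captured: group 1 = 'j'.

('j',)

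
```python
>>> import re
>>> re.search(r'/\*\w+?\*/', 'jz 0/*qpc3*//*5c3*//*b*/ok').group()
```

The match spans [4:12] → '/*qpc3*/'.

'/*qpc3*/'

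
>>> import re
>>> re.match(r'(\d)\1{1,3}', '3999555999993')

None

`\1` has to match the exact text group 1 already captured.
`match` is anchored at position 0; if the pattern doesn't fit there, it returns None.
Here the string doesn't start with a match, so the call returns None.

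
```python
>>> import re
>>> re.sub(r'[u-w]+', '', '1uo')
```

'1o'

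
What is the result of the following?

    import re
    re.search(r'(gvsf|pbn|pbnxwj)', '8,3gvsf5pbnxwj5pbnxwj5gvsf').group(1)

Unlike `match`, `search` isn't anchored — it looks for the pattern anywhere in the string.
The match spans [3:7] → 'gvsf'.
Captured: group 1 = 'gvsf'.

'gvsf'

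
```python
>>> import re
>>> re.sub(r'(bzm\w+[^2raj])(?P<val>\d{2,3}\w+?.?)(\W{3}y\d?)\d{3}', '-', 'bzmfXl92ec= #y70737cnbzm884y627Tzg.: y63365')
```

'-7cn-5'

The pattern matches the literal 'bzm', then one or more of a word character, then any character except [2raj] (captured); then 2 to 3 of a digit, then one or more of a word character (lazy), then optionally any character (captured as 'val'); then exactly 3 of a non-word character, then the literal 'y', then optionally a digit (captured); then exactly 3 of a digit.
Matches: at [0:18] → 'bzmfXl92ec= #y7073'; at [21:42] → 'bzm884y627Tzg.: y6336'.
Each match is replaced by '-'.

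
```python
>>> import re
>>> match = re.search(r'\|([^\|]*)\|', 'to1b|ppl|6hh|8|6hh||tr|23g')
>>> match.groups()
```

('ppl',)

The match spans [4:9] → '|ppl|'.
Captured: group 1 = 'ppl'.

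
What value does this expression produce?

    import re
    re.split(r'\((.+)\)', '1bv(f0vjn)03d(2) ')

['1bv', 'f0vjn)03d(2', ' ']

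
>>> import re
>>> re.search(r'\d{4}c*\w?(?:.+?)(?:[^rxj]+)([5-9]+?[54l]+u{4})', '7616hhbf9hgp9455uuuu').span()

The pattern matches exactly 4 of a digit, then zero or more of the literal 'c'; then optionally a word character; then one or more of any character (lazy) (non-capturing group); then one or more of any character except [rxj] (non-capturing group); then one or more of a character in [5-9] (lazy), then one or more of one of [54l], then exactly 4 of a literal 'u' (captured).
`re.search` scans for the first position where the pattern succeeds.
The match spans [0:20] → '7616hhbf9hgp9455uuuu'.
Captured: group 1 = '55uuuu'.

(0, 20)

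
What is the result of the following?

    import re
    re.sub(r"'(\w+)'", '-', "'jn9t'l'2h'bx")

'-l-bx'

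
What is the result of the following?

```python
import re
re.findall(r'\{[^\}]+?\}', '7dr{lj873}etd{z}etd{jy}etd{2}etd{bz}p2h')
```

Matches: at [3:10] → '{lj873}'; at [13:16] → '{z}'; at [19:23] → '{jy}'; at [26:29] → '{2}'; at [32:36] → '{bz}'.
Since nothing is captured, `findall` lists the 5 matched substrings directly.

['{lj873}', '{z}', '{jy}', '{2}', '{bz}']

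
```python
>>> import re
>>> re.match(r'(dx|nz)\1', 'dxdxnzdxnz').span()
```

`match` is anchored at position 0; if the pattern doesn't fit there, it returns None.
The match spans [0:4] → 'dxdx'.

(0, 4)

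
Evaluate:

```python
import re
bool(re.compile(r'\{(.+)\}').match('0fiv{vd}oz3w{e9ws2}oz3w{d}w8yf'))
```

False

`re.match` only tries the pattern at the start of the string.
Here position 0 doesn't satisfy it, so the call returns None, and `bool(None)` is False.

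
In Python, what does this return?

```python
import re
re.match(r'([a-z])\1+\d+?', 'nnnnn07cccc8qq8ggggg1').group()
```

'nnnnn0'

The backreference `\1` re-matches whatever the first group consumed, character for character.
With `match`, the pattern is implicitly anchored at the beginning.
The match spans [0:6] → 'nnnnn0'.
Captured: group 1 = 'n'.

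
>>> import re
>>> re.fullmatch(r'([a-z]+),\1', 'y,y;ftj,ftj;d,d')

None

The backreference `\1` re-matches whatever the first group consumed, character for character.
`re.fullmatch` requires the pattern to consume the entire string.
Here the pattern can't cover the whole string, so the call returns None.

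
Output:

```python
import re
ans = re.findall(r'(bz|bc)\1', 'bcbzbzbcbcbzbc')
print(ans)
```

['bz', 'bc']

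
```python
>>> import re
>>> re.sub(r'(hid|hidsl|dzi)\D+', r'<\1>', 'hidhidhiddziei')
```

Matches: at [0:14] → 'hidhidhiddziei'.
Each match is replaced using the text its own group 1 captured.

'<hid>'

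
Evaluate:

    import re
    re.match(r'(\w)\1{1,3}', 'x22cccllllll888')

None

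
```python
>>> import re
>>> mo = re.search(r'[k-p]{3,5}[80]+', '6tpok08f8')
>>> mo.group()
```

Pattern: 3 to 5 of a character in [k-p]; then one or more of one of [80].
`search` walks the string left to right and returns the first match it finds.
The match spans [2:7] → 'pok08'.

'pok08'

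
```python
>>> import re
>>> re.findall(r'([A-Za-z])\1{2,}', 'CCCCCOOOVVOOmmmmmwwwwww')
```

['C', 'O', 'm', 'w']

The backreference `\1` re-matches whatever the first group consumed, character for character.
Because there's exactly one group, `findall` drops the full match and keeps group 1 from each hit.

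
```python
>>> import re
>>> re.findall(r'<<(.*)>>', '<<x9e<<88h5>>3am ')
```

['x9e<<88h5']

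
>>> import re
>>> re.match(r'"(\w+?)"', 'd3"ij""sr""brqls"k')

None

`re.match` won't scan ahead — the pattern has to work from the very first character.
Here position 0 doesn't satisfy it, so the call returns None.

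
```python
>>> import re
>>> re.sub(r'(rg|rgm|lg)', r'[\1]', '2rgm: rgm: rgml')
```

Branches in `(...|...)` are attempted left-to-right; the first branch that allows the whole pattern to succeed is taken.
Matches: at [1:3] → 'rg'; at [6:8] → 'rg'; at [11:13] → 'rg'.
Each match is replaced using the text its own group 1 captured.

'2[rg]m: [rg]m: [rg]ml'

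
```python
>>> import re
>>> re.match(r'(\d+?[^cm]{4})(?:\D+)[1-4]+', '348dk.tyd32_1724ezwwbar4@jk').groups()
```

The match spans [0:11] → '348dk.tyd32'.
Captured: group 1 = '348dk'.

('348dk',)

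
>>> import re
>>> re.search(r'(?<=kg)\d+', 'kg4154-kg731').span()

The `(?=…)`/`(?<=…)` assertion just peeks at neighbouring text; it doesn't advance the match position.
The match spans [2:6] → '4154'.

(2, 6)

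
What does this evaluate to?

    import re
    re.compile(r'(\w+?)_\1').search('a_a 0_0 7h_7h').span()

(0, 3)

`\1` has to match the exact text group 1 already captured.
The match spans [0:3] → 'a_a'.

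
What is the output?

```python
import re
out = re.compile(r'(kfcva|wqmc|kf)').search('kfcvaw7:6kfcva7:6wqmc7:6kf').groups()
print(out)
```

('kfcva',)

`|` is ordered: at each position the engine commits to the first alternative that works.
Unlike `match`, `search` isn't anchored — it looks for the pattern anywhere in the string.
The match spans [0:5] → 'kfcva'.
Captured: group 1 = 'kfcva'.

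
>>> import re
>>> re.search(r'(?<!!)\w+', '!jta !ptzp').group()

'ta'

`(?!…)`/`(?<!…)` only lets a position through if the neighbouring text does NOT match; no characters are consumed.
The match spans [2:4] → 'ta'.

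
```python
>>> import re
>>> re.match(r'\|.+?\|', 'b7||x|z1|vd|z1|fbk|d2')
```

With `match`, the pattern is implicitly anchored at the beginning.
Here the string doesn't start with a match, so the call returns None.

None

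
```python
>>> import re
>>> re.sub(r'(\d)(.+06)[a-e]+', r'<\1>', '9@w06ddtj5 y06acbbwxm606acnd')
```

The pattern matches a digit (captured); then one or more of any character, then the literal '06' (captured); then one or more of a character in [a-e].
The replacement refers to a captured group, so each match is rewritten using its own captured text.

'<9>nd'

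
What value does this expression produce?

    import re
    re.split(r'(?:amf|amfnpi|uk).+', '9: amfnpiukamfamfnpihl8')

['9: ', '']

Splitting on the pattern gives 2 pieces.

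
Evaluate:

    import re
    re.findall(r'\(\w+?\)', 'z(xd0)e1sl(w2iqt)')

['(xd0)', '(w2iqt)']

Matches: at [1:6] → '(xd0)'; at [10:17] → '(w2iqt)'.
With no groups in the pattern, `findall` gives back each whole match — 2 here.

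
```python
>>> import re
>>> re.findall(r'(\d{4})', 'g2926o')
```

Pattern: exactly 4 of a digit (captured).
Walking the string: at [1:5] match '2926', group 1 = '2926'.
With a single group, `findall` returns only what that group captured — 1 item.

['2926']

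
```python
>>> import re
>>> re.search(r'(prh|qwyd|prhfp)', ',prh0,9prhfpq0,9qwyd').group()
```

'prh'

`re.search` scans for the first position where the pattern succeeds.
The match spans [1:4] → 'prh'.
Captured: group 1 = 'prh'.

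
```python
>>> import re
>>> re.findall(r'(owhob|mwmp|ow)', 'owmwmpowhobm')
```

['ow', 'mwmp', 'owhob']

The regex engine tests alternatives in the order written; an earlier branch that matches wins even if a later one would match more.
Because there's exactly one group, `findall` drops the full match and keeps group 1 from each hit.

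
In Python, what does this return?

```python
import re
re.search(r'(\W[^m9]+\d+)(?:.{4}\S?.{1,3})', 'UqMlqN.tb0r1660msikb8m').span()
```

(6, 22)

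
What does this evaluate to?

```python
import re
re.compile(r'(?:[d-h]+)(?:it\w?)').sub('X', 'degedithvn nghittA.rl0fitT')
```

'Xvn nXA.rl0X'

The pattern matches one or more of a character in [d-h] (non-capturing group); then the literal 'it', then optionally a word character (non-capturing group).
Matches: at [0:8] → 'degedith'; at [12:17] → 'ghitt'; at [22:26] → 'fitT'.
Each match is replaced by 'X'.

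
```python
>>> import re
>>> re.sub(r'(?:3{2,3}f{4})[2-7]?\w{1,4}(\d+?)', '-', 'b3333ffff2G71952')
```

'b3-2'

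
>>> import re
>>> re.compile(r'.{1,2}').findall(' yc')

[' y', 'c']

Since nothing is captured, `findall` lists the 2 matched substrings directly.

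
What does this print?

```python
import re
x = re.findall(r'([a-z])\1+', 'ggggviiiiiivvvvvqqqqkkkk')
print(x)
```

['g', 'i', 'v', 'q', 'k']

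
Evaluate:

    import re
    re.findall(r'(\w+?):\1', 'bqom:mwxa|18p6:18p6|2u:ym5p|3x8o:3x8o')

`\1` is not a pattern — it's the concrete string captured by group 1, re-applied verbatim.
Scanning left to right: at [3:6] match 'm:m', group 1 = 'm'; at [10:19] match '18p6:18p6', group 1 = '18p6'; at [28:37] match '3x8o:3x8o', group 1 = '3x8o'.
Because there's exactly one group, `findall` drops the full match and keeps group 1 from each hit.

['m', '18p6', '3x8o']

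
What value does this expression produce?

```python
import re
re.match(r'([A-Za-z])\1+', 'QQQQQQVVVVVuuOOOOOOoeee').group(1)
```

The match spans [0:6] → 'QQQQQQ'.
Captured: group 1 = 'Q'.

'Q'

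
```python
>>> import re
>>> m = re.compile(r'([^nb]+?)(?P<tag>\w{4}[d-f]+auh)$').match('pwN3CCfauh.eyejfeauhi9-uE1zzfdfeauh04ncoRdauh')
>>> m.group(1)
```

The pattern matches one or more of any character except [nb] (lazy) (captured); then exactly 4 of a word character, then one or more of a character in [d-f], then the literal 'auh' (captured as 'tag'); then anchored at the end.
`match` is anchored at position 0; if the pattern doesn't fit there, it returns None.
The match spans [0:45] → 'pwN3CCfauh.eyejfeauhi9-uE1zzfdfeauh04ncoRdauh'.
Captured: group 1 = 'pwN3CCfauh.eyejfeauhi9-uE1zzfdfeauh04', group 2 = 'ncoRdauh'.

'pwN3CCfauh.eyejfeauhi9-uE1zzfdfeauh04'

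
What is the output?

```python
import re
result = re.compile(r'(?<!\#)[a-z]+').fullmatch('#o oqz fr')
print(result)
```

None

`fullmatch` succeeds only if the pattern covers the string from start to end.
Here the pattern can't cover the whole string, so the call returns None.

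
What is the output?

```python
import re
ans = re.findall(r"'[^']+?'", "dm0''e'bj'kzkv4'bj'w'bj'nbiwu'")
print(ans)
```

["'e'", "'kzkv4'", "'w'", "'nbiwu'"]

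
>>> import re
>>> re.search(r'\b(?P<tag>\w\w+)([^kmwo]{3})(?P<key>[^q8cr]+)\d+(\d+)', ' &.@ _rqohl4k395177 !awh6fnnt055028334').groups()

The match spans [5:38] → '_rqohl4k395177 !awh6fnnt055028334'.
Captured: group 1 = '_rqohl4k395177', group 2 = ' !a', group 3 = 'wh6fnnt05502', group 4 = '4'.

('_rqohl4k395177', ' !a', 'wh6fnnt05502', '4')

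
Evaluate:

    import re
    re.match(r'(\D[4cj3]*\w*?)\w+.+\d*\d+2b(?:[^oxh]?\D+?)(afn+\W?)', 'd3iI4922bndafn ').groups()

The match spans [0:15] → 'd3iI4922bndafn '.
Captured: group 1 = 'd3', group 2 = 'afn '.

('d3', 'afn ')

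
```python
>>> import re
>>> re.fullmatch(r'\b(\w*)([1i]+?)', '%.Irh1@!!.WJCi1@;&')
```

None

The pattern matches a word boundary (`\b`, zero-width); then zero or more of a word character (captured); then one or more of one of [1i] (lazy) (captured).
`fullmatch` succeeds only if the pattern covers the string from start to end.
Here the pattern can't cover the whole string, so the call returns None.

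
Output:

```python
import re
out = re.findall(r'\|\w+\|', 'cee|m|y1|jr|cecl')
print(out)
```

Scanning left to right: at [3:6] → '|m|'; at [8:12] → '|jr|'.
No capturing groups, so `findall` returns the 2 full match strings.

['|m|', '|jr|']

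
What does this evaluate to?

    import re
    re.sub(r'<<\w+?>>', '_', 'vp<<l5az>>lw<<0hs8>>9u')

Each match is replaced by '_'.

'vp_lw_9u'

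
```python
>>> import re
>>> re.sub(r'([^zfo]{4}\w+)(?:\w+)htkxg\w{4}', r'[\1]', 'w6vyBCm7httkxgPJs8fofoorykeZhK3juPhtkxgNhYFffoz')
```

'[w6vyBCm7httkxgPJs8fofoorykeZhK3ju]ffoz'

This matches exactly 4 of any character except [zfo], then one or more of a word character (captured); then one or more of a word character (non-capturing group); then the literal 'htk', then the literal 'xg', then exactly 4 of a word character.
Matches: at [0:43] → 'w6vyBCm7httkxgPJs8fofoorykeZhK3juPhtkxgNhYF'.
The replacement refers to a captured group, so each match is rewritten using its own captured text.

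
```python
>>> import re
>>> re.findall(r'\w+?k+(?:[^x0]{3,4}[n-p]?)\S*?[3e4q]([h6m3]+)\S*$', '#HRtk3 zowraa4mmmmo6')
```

['mmmm']

Pattern: one or more of a word character (lazy), then one or more of a literal 'k'; then 3 to 4 of any character except [x0], then optionally a character in [n-p] (non-capturing group); then zero or more of a non-whitespace character (lazy), then one of [3e4q]; then one or more of one of [h6m3] (captured); then zero or more of a non-whitespace character; then anchored at the end.
Matches: at [1:20] match 'HRtk3 zowraa4mmmmo6', group 1 = 'mmmm'.
Because there's exactly one group, `findall` drops the full match and keeps group 1 from the one hit.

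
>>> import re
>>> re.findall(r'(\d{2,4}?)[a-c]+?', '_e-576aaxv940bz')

['576', '940']

One capturing group, so `findall` returns just the captured substring from each match — 2 in all.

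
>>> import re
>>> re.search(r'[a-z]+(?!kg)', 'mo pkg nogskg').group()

Because the assertion is negative and zero-width, positions next to the forbidden text are skipped.
`re.search` scans for the first position where the pattern succeeds.
The match spans [0:2] → 'mo'.

'mo'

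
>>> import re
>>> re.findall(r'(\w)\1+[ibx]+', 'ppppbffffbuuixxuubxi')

After group 1 captures some text, `\1` only succeeds where that same text appears again.
One capturing group, so `findall` returns just the captured substring from each match — 4 in all.

['p', 'f', 'u', 'u']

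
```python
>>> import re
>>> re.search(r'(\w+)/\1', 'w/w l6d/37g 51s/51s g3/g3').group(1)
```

'w'

The match spans [0:3] → 'w/w'.
Captured: group 1 = 'w'.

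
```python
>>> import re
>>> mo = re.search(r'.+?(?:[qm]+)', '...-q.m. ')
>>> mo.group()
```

'...-q'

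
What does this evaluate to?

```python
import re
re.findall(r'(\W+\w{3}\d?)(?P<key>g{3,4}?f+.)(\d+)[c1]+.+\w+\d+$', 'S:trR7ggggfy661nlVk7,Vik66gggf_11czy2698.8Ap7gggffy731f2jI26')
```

[(':trR7', 'ggggfy', '66')]

3 groups means the one result is a tuple of 3 captured strings — 1 here.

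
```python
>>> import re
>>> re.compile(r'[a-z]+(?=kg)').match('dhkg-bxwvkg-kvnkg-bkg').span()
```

(0, 2)

`re.match` won't scan ahead — the pattern has to work from the very first character.
The match spans [0:2] → 'dh'.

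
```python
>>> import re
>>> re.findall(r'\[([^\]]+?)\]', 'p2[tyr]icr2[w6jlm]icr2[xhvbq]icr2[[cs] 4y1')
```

['tyr', 'w6jlm', 'xhvbq', '[cs']

Matches: at [2:7] match '[tyr]', group 1 = 'tyr'; at [11:18] match '[w6jlm]', group 1 = 'w6jlm'; at [22:29] match '[xhvbq]', group 1 = 'xhvbq'; at [33:38] match '[[cs]', group 1 = '[cs'.
One capturing group, so `findall` returns just the captured substring from each match — 4 in all.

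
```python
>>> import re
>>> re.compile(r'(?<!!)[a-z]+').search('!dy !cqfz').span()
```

(2, 3)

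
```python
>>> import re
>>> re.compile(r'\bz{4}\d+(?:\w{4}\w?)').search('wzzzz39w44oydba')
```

None

Pattern: a word boundary (`\b`, zero-width); then exactly 4 of a literal 'z', then one or more of a digit; then exactly 4 of a word character, then optionally a word character (non-capturing group).
Here the pattern never matches, so the call returns None.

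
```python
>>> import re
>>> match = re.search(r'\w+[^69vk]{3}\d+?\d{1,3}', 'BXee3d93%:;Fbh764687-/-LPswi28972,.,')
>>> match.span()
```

The match spans [0:8] → 'BXee3d93'.

(0, 8)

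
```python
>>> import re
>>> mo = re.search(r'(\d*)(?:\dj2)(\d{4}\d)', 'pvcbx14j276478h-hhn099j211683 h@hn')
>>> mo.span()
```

This matches zero or more of a digit (captured); then a digit, then the literal 'j2' (non-capturing group); then exactly 4 of a digit, then a digit (captured).
Unlike `match`, `search` isn't anchored — it looks for the pattern anywhere in the string.
The match spans [5:14] → '14j276478'.
Captured: group 1 = '1', group 2 = '76478'.

(5, 14)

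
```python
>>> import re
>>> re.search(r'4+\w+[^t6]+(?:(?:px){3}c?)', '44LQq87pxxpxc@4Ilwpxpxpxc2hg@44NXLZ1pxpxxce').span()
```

The pattern matches one or more of a literal '4'; then one or more of a word character; then one or more of any character except [t6]; then the literal 'px' repeated 3 times, then optionally the literal 'c' (non-capturing group).
The match spans [0:25] → '44LQq87pxxpxc@4Ilwpxpxpxc'.

(0, 25)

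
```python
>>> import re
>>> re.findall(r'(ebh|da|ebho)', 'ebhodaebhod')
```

Branches in `(...|...)` are attempted left-to-right; the first branch that allows the whole pattern to succeed is taken.
Scanning left to right: at [0:3] match 'ebh', group 1 = 'ebh'; at [4:6] match 'da', group 1 = 'da'; at [6:9] match 'ebh', group 1 = 'ebh'.
Because there's exactly one group, `findall` drops the full match and keeps group 1 from each hit.

['ebh', 'da', 'ebh']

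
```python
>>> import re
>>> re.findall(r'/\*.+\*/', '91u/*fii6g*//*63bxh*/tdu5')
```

['/*fii6g*//*63bxh*/']

Scanning left to right: at [3:21] → '/*fii6g*//*63bxh*/'.
Since nothing is captured, `findall` lists the 1 matched substring directly.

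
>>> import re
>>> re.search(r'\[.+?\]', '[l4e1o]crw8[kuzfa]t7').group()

Lazy quantifiers expand one character at a time until the remainder of the pattern can match.
`search` walks the string left to right and returns the first match it finds.
The match spans [0:7] → '[l4e1o]'.

'[l4e1o]'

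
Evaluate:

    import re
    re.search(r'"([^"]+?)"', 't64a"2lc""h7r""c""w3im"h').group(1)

'2lc'

The match spans [4:9] → '"2lc"'.
Captured: group 1 = '2lc'.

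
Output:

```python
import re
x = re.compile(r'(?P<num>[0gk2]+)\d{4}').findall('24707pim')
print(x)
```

['2']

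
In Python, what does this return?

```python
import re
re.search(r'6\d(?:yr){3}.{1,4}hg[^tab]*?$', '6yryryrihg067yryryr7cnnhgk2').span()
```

The match spans [11:27] → '67yryryr7cnnhgk2'.

(11, 27)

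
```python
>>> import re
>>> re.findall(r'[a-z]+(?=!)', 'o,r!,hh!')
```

The positive lookaround only admits positions where the adjacent text matches; those characters stay outside the span.
Since nothing is captured, `findall` lists the 2 matched substrings directly.

['r', 'hh']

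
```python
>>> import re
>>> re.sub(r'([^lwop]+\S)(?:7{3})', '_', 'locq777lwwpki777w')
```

'lo_lwwp_w'

`sub` substitutes '_' at each match site.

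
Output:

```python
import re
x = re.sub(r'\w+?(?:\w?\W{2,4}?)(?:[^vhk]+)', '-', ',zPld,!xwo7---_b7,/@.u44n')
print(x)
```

Every occurrence is swapped for '-'.

,-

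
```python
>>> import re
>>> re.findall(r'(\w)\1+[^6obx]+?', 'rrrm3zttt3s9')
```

['r', 't']

A backreference is literal: `\1` must see the identical characters the first group matched.
Scanning left to right: at [0:4] match 'rrrm', group 1 = 'r'; at [6:10] match 'ttt3', group 1 = 't'.
One capturing group, so `findall` returns just the captured substring from each match — 2 in all.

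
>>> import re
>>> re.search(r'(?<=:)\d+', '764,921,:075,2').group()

The lookaround is zero-width — it requires the adjacent text to match without consuming it, so the asserted text isn't part of the match.
Unlike `match`, `search` isn't anchored — it looks for the pattern anywhere in the string.
The match spans [9:12] → '075'.

'075'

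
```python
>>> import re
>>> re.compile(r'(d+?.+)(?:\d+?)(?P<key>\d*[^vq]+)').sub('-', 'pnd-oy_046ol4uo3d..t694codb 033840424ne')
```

The pattern matches one or more of the literal 'd' (lazy), then one or more of any character (captured); then one or more of a digit (lazy) (non-capturing group); then zero or more of a digit, then one or more of any character except [vq] (captured as 'key').
Matches: at [2:39] → 'd-oy_046ol4uo3d..t694codb 033840424ne'.
`sub` substitutes '-' at each match site.

'pn-'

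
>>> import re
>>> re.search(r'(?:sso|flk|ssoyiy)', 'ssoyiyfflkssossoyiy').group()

'sso'

Alternation isn't longest-match — the leftmost alternative that fits at this position is chosen.
Unlike `match`, `search` isn't anchored — it looks for the pattern anywhere in the string.
The match spans [0:3] → 'sso'.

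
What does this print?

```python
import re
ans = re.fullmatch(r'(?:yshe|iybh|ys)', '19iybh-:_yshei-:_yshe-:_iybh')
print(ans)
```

None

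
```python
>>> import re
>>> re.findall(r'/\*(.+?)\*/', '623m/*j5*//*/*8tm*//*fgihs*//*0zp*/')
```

['j5', '/*8tm', 'fgihs', '0zp']

Lazy quantifiers expand one character at a time until the remainder of the pattern can match.
Matches: at [4:10] match '/*j5*/', group 1 = 'j5'; at [10:19] match '/*/*8tm*/', group 1 = '/*8tm'; at [19:28] match '/*fgihs*/', group 1 = 'fgihs'; at [28:35] match '/*0zp*/', group 1 = '0zp'.
Because there's exactly one group, `findall` drops the full match and keeps group 1 from each hit.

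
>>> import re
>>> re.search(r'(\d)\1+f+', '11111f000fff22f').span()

(0, 6)

`\1` has to match the exact text group 1 already captured.
`search` walks the string left to right and returns the first match it finds.
The match spans [0:6] → '11111f'.
Captured: group 1 = '1'.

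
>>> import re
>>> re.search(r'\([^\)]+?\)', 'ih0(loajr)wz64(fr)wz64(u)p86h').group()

`search` walks the string left to right and returns the first match it finds.
The match spans [3:10] → '(loajr)'.

'(loajr)'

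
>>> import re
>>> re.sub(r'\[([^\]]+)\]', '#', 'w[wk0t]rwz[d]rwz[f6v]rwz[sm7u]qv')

Each match is replaced by '#'.

'w#rwz#rwz#rwz#qv'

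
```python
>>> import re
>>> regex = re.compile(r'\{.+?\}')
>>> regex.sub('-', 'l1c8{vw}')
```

Matches: at [4:8] → '{vw}'.
Every occurrence is swapped for '-'.

'l1c8-'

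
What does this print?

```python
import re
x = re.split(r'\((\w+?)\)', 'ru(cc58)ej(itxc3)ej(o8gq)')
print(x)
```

['ru', 'cc58', 'ej', 'itxc3', 'ej', 'o8gq', '']

Matches to split on: at [2:8] → '(cc58)'; at [10:17] → '(itxc3)'; at [19:25] → '(o8gq)'.
`re.split` interleaves the captured-group text with the surrounding fragments.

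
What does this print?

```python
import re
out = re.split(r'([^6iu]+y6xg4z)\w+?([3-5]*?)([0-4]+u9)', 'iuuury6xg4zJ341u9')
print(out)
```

This matches one or more of any character except [6iu], then the literal 'y6x', then the literal 'g4z' (captured); then one or more of a word character (lazy); then zero or more of a character in [3-5] (lazy) (captured); then one or more of a character in [0-4], then the literal 'u9' (captured).
The `?` after the quantifier makes it lazy — it takes as little as possible before letting the rest of the pattern try.
Matches to split on: at [4:17] → 'ry6xg4zJ341u9'.
The group in the pattern means `split` returns the separators' captures alongside the pieces.

['iuuu', 'ry6xg4z', '', '341u9', '']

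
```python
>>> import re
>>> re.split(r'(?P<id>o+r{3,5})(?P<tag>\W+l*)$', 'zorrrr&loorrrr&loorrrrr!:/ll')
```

['zorrrr&loorrrr&l', 'oorrrrr', '!:/ll', '']

With a capturing group present, the delimiter's captured portion is kept in the result list.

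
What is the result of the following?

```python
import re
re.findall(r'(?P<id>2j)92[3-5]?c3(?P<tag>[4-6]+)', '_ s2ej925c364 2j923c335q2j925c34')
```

This matches a literal '2', then a literal 'j' (captured as 'id'); then the literal '92', then optionally a character in [3-5], then the literal 'c3'; then one or more of a character in [4-6] (captured as 'tag').
Multiple groups make `findall` return tuples — one 2-tuple for the one match.

[('2j', '4')]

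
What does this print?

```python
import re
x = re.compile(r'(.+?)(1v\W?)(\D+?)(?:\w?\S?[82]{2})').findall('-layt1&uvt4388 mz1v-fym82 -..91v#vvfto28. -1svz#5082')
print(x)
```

[('-layt1&uvt4388 mz', '1v-', 'f'), (' -..9', '1v#', 'vvf')]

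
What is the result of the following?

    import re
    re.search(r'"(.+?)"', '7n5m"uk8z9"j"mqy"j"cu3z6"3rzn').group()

'"uk8z9"'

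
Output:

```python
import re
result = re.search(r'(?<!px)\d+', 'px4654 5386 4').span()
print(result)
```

(3, 6)

The negative lookahead/lookbehind blocks any match where the forbidden context is present.
`re.search` scans for the first position where the pattern succeeds.
The match spans [3:6] → '654'.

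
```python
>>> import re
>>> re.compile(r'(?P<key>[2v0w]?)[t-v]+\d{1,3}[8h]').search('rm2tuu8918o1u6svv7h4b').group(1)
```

The match spans [2:10] → '2tuu8918'.
Captured: group 1 = '2'.

'2'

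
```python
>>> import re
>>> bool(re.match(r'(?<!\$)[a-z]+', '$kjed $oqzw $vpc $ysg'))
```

The negative lookaround is zero-width — it rules out positions where the adjacent text would match, without consuming anything.
`match` is anchored at position 0; if the pattern doesn't fit there, it returns None.
Here the string doesn't start with a match, so the call returns None, and `bool(None)` is False.

False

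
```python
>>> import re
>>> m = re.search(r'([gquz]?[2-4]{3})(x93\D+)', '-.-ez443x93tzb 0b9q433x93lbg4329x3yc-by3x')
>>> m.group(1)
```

'z443'

The pattern matches optionally one of [gquz], then exactly 3 of a character in [2-4] (captured); then the literal 'x93', then one or more of a non-digit (captured).
`re.search` scans for the first position where the pattern succeeds.
The match spans [4:15] → 'z443x93tzb '.
Captured: group 1 = 'z443', group 2 = 'x93tzb '.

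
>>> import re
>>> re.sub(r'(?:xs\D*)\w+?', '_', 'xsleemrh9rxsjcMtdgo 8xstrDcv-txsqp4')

This matches the literal 'xs', then zero or more of a non-digit (non-capturing group); then one or more of a word character (lazy).
Each match is replaced by '_'.

'_r__'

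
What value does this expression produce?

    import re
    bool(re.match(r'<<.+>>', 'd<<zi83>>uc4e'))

False

With `match`, the pattern is implicitly anchored at the beginning.
Here the pattern fails at index 0, so the call returns None, and `bool(None)` is False.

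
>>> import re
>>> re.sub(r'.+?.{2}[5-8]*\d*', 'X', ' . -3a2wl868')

'XXX'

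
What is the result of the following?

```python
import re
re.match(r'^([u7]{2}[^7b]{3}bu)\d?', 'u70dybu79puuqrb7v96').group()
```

'u70dybu7'

This matches anchored at the start of the string; then exactly 2 of one of [u7], then exactly 3 of any character except [7b], then the literal 'bu' (captured); then optionally a digit.
`re.match` only tries the pattern at the start of the string.
The match spans [0:8] → 'u70dybu7'.
Captured: group 1 = 'u70dybu'.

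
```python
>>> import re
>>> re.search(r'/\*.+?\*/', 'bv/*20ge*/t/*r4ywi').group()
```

'/*20ge*/'

The match spans [2:10] → '/*20ge*/'.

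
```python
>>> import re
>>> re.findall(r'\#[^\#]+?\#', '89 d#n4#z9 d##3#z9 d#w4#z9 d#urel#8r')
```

Matches: at [4:8] → '#n4#'; at [13:16] → '#3#'; at [20:24] → '#w4#'; at [28:34] → '#urel#'.
No capturing groups, so `findall` returns the 4 full match strings.

['#n4#', '#3#', '#w4#', '#urel#']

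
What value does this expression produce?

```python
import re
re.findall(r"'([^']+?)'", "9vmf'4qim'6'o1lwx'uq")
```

['4qim', 'o1lwx']

Matches: at [4:10] match "'4qim'", group 1 = '4qim'; at [11:18] match "'o1lwx'", group 1 = 'o1lwx'.
Because there's exactly one group, `findall` drops the full match and keeps group 1 from each hit.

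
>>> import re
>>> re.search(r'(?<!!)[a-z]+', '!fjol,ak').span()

(2, 5)

Because the assertion is negative and zero-width, positions next to the forbidden text are skipped.
Unlike `match`, `search` isn't anchored — it looks for the pattern anywhere in the string.
The match spans [2:5] → 'jol'.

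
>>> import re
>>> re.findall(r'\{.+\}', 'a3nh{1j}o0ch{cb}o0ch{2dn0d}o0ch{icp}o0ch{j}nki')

Walking the string: at [4:43] → '{1j}o0ch{cb}o0ch{2dn0d}o0ch{icp}o0ch{j}'.
No capturing groups, so `findall` returns the 1 full match string.

['{1j}o0ch{cb}o0ch{2dn0d}o0ch{icp}o0ch{j}']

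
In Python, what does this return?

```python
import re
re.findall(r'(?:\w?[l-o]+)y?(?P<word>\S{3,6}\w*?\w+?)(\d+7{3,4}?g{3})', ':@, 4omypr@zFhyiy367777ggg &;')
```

This matches optionally a word character, then one or more of a character in [l-o] (non-capturing group); then optionally a literal 'y'; then 3 to 6 of a non-whitespace character, then zero or more of a word character (lazy), then one or more of a word character (lazy) (captured as 'word'); then one or more of a digit, then 3 to 4 of the literal '7' (lazy), then exactly 3 of a literal 'g' (captured).
Because the quantifier is non-greedy, it stops expanding at the earliest point where the rest of the pattern can succeed.
Walking the string: at [4:26] match '4omypr@zFhyiy367777ggg', groups = ('pr@zFhyiy', '367777ggg').
With 2 capturing groups, `findall` returns a 2-tuple per match.

[('pr@zFhyiy', '367777ggg')]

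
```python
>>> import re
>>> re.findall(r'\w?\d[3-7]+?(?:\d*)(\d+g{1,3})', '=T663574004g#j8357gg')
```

['4g', '7gg']

Pattern: optionally a word character, then a digit, then one or more of a character in [3-7] (lazy); then zero or more of a digit (non-capturing group); then one or more of a digit, then 1 to 3 of the literal 'g' (captured).
Walking the string: at [1:12] match 'T663574004g', group 1 = '4g'; at [13:20] match 'j8357gg', group 1 = '7gg'.
Because there's exactly one group, `findall` drops the full match and keeps group 1 from each hit.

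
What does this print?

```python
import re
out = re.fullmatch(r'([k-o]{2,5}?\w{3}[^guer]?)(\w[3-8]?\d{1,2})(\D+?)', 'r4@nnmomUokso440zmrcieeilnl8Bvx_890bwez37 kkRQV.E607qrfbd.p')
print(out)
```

Pattern: 2 to 5 of a character in [k-o] (lazy), then exactly 3 of a word character, then optionally any character except [guer] (captured); then a word character, then optionally a character in [3-8], then 1 to 2 of a digit (captured); then one or more of a non-digit (lazy) (captured).
`fullmatch` succeeds only if the pattern covers the string from start to end.
Here the pattern can't cover the whole string, so the call returns None.

None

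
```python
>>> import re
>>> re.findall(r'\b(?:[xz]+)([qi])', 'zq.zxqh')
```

['q', 'q']

The pattern matches a word boundary (`\b`, zero-width); then one or more of one of [xz] (non-capturing group); then one of [qi] (captured).
One capturing group, so `findall` returns just the captured substring from each match — 2 in all.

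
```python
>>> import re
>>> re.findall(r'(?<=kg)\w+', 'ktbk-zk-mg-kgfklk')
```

Lookahead/lookbehind check context without consuming it, so the matched span excludes the asserted characters.
Walking the string: at [13:17] → 'fklk'.
Since nothing is captured, `findall` lists the 1 matched substring directly.

['fklk']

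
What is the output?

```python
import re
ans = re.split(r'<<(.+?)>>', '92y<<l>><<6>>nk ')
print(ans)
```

Matches to split on: at [3:8] → '<<l>>'; at [8:13] → '<<6>>'.
The group in the pattern means `split` returns the separators' captures alongside the pieces.

['92y', 'l', '', '6', 'nk ']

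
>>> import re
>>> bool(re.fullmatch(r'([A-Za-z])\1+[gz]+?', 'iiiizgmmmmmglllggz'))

`re.fullmatch` is like wrapping the pattern in `^…$` (in single-line mode).
Here the pattern can't cover the whole string, so the call returns None, and `bool(None)` is False.

False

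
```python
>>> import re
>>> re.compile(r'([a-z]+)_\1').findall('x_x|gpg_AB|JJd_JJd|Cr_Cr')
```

['x']

A backreference is literal: `\1` must see the identical characters the first group matched.
Walking the string: at [0:3] match 'x_x', group 1 = 'x'.
One capturing group, so `findall` returns just the captured substring from the one match — 1 in all.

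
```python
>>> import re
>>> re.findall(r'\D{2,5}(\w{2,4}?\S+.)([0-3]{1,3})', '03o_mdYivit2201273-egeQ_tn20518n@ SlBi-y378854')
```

[('ivit2201273-egeQ_tn205', '1'), ('Bi-y', '3')]

Pattern: 2 to 5 of a non-digit; then 2 to 4 of a word character (lazy), then one or more of a non-whitespace character, then any character (captured); then 1 to 3 of a character in [0-3] (captured).
Scanning left to right: at [2:30] match 'o_mdYivit2201273-egeQ_tn2051', groups = ('ivit2201273-egeQ_tn205', '1'); at [31:41] match 'n@ SlBi-y3', groups = ('Bi-y', '3').
Multiple groups make `findall` return tuples — one 2-tuple for each match.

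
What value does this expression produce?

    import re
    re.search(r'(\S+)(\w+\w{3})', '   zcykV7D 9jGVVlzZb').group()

Pattern: one or more of a non-whitespace character (captured); then one or more of a word character, then exactly 3 of a word character (captured).
Unlike `match`, `search` isn't anchored — it looks for the pattern anywhere in the string.
The match spans [3:10] → 'zcykV7D'.
Captured: group 1 = 'zcy', group 2 = 'kV7D'.

'zcykV7D'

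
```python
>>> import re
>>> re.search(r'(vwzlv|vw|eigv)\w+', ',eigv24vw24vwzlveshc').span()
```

(1, 20)

The match spans [1:20] → 'eigv24vw24vwzlveshc'.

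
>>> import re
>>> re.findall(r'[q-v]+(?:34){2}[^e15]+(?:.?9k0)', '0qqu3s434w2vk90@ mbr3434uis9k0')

With no groups in the pattern, `findall` gives back each whole match — 1 here.

['r3434uis9k0']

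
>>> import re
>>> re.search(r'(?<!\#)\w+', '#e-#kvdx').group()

A negative assertion filters positions out without eating any characters.
The match spans [5:8] → 'vdx'.

'vdx'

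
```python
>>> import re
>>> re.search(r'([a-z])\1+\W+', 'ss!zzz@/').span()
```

(0, 3)

After group 1 captures some text, `\1` only succeeds where that same text appears again.
The match spans [0:3] → 'ss!'.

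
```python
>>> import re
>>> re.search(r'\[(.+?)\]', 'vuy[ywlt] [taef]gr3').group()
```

`re.search` scans for the first position where the pattern succeeds.
The match spans [3:9] → '[ywlt]'.
Captured: group 1 = 'ywlt'.

'[ywlt]'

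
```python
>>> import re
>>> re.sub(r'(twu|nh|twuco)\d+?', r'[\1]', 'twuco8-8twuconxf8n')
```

'[twuco]-8twuconxf8n'

`\1` in the replacement pulls in group 1's text for each match.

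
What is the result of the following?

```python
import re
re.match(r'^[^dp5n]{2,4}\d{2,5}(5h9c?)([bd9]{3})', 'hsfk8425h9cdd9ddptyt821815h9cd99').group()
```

'hsfk8425h9cdd9'

`re.match` only tries the pattern at the start of the string.
The match spans [0:14] → 'hsfk8425h9cdd9'.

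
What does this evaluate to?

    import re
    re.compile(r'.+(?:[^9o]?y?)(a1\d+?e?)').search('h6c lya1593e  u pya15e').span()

(0, 22)

This matches one or more of any character; then optionally any character except [9o], then optionally a literal 'y' (non-capturing group); then the literal 'a1', then one or more of a digit (lazy), then optionally a literal 'e' (captured).
Unlike `match`, `search` isn't anchored — it looks for the pattern anywhere in the string.
The match spans [0:22] → 'h6c lya1593e  u pya15e'.
Captured: group 1 = 'a15e'.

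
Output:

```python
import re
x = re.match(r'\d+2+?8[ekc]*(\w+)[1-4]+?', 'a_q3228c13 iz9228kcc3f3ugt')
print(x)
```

None

`re.match` only tries the pattern at the start of the string.
Here position 0 doesn't satisfy it, so the call returns None.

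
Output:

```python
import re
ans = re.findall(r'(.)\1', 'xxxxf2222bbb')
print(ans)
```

`\1` has to match the exact text group 1 already captured.
Walking the string: at [0:2] match 'xx', group 1 = 'x'; at [2:4] match 'xx', group 1 = 'x'; at [5:7] match '22', group 1 = '2'; at [7:9] match '22', group 1 = '2'; at [9:11] match 'bb', group 1 = 'b'.
`findall` collects group 1 from each match (5 total).

['x', 'x', '2', '2', 'b']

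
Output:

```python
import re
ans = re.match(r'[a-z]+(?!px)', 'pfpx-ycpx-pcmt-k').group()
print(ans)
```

pfpx

`match` is anchored at position 0; if the pattern doesn't fit there, it returns None.
The match spans [0:4] → 'pfpx'.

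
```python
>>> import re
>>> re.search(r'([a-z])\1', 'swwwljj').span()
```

(1, 3)

A backreference is literal: `\1` must see the identical characters the first group matched.
The match spans [1:3] → 'ww'.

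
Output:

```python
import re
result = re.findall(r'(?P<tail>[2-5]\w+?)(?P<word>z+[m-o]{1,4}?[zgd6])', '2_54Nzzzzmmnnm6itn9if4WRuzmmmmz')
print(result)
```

[('2_54Nzzzzmmnnm6itn9if4WRu', 'zmmmmz')]

This matches a character in [2-5], then one or more of a word character (lazy) (captured as 'tail'); then one or more of a literal 'z', then 1 to 4 of a character in [m-o] (lazy), then one of [zgd6] (captured as 'word').
Walking the string: at [0:31] match '2_54Nzzzzmmnnm6itn9if4WRuzmmmmz', groups = ('2_54Nzzzzmmnnm6itn9if4WRu', 'zmmmmz').
2 groups means the one result is a tuple of 2 captured strings — 1 here.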